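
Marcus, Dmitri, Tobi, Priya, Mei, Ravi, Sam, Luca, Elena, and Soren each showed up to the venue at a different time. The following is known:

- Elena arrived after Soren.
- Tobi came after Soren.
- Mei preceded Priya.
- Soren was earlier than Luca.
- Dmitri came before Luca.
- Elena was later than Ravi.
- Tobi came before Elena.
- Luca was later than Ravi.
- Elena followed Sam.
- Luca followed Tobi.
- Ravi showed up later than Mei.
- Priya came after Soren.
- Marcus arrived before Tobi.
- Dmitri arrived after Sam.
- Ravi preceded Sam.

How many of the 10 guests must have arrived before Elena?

Directly stated before Elena: Ravi, Sam, Soren, and Tobi.
Marcus reaches Elena via Marcus → Tobi → Elena.
Mei reaches Elena via Mei → Ravi → Elena.
That's Marcus, Mei, Ravi, Sam, Soren, and Tobi — 6 in all.

6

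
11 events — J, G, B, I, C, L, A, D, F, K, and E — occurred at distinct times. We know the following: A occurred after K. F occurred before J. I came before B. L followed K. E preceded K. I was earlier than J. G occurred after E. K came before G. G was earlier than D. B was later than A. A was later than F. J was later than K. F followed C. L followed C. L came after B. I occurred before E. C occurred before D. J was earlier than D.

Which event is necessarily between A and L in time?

Tracing the constraints gives A → B → L, so B sits after A and before L.
No other event is forced both after A and before L.

B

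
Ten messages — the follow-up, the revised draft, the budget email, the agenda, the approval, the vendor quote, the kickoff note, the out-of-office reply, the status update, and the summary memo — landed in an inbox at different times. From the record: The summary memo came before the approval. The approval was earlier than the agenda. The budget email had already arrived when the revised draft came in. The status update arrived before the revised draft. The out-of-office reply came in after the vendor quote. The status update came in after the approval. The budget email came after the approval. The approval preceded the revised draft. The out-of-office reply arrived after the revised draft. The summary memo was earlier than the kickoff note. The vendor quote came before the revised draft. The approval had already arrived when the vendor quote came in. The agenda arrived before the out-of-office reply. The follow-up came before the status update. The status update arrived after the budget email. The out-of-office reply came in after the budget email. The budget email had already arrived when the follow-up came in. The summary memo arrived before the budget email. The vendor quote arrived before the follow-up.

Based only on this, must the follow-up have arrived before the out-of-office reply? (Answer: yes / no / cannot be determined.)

Chain the constraints: the follow-up → the status update → the revised draft → the out-of-office reply. Each link is directly stated, so the follow-up comes before the out-of-office reply.

yes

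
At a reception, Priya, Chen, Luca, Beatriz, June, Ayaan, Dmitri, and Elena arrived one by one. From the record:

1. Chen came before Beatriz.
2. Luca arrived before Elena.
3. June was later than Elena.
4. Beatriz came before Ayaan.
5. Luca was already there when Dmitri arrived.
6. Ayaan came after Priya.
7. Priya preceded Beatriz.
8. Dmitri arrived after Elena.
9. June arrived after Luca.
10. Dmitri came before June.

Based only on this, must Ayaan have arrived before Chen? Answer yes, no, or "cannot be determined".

Tracing the constraints gives Chen → Beatriz → Ayaan, so Chen must come before Ayaan.
That means Ayaan cannot be before Chen.

no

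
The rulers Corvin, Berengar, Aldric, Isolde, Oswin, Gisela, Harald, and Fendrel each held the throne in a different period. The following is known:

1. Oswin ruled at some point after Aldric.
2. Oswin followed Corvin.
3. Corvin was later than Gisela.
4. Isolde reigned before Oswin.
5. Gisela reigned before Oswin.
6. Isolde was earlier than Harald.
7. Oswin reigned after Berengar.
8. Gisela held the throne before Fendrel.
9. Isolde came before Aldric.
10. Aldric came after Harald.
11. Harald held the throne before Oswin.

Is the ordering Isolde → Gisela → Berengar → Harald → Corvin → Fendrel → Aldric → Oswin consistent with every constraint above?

Check each stated constraint against the proposed order — e.g. Gisela is ahead of Oswin; Isolde is ahead of Oswin. Every pair is in the required order; nothing is violated.

yes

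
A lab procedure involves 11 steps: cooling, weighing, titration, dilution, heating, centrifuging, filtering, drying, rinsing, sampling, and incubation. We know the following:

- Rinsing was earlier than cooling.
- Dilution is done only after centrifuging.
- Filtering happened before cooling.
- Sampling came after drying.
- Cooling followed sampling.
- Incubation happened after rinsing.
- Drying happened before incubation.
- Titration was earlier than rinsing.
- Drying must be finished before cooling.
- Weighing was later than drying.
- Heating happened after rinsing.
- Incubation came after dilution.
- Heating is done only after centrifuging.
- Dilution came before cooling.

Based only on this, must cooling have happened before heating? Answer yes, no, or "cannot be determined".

cannot be determined

No chain of stated constraints runs from cooling to heating, and none runs from heating to cooling either.
So the relative order of cooling and heating is not fixed by the given facts.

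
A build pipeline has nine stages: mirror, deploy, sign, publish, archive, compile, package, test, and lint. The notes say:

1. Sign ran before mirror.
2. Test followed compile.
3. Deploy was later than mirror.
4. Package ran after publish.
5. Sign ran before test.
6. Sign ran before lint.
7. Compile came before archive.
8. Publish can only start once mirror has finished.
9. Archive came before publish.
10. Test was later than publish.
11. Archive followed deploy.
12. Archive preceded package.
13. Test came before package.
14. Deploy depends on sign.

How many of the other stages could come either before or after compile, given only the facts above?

4

Forced after compile: archive, package, publish, and test.
That leaves deploy, lint, mirror, and sign with no forced order relative to compile — 4.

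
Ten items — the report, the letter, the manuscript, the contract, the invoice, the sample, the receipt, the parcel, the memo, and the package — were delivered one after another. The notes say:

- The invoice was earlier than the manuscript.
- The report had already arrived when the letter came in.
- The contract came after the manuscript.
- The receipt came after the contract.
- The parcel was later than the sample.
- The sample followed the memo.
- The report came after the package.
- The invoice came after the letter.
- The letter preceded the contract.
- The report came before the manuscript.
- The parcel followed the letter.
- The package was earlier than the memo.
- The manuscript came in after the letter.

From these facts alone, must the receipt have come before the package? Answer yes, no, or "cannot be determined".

Tracing the constraints gives the package → the report → the letter → the contract → the receipt, so the package must come before the receipt.
That means the receipt cannot be before the package.

no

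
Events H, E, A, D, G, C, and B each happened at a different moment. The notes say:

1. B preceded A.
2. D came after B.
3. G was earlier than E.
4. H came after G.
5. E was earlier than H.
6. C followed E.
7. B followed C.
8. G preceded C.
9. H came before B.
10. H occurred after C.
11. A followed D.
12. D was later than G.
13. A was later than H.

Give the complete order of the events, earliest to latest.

The constraints fix every adjacent pair, so only one ordering works:
G → E → C → H → B → D → A.

G, E, C, H, B, D, A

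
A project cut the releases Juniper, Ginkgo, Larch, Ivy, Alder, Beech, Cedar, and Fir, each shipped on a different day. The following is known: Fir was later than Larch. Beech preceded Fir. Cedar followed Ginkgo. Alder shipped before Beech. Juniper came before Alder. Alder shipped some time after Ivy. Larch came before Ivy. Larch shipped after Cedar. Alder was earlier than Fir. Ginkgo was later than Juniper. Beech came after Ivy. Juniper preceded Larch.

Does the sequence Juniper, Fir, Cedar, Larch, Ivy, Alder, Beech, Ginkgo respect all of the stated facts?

The constraints require Beech before Fir, but in the proposed sequence Fir appears ahead of Beech. That one violation is enough.

no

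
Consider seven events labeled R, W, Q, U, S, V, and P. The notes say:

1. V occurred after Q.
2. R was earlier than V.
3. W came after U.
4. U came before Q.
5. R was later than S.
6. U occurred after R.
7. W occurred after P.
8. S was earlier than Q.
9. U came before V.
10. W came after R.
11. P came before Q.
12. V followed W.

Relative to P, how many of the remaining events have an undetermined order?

Forced after P: Q, V, and W.
That leaves R, S, and U with no forced order relative to P — 3.

3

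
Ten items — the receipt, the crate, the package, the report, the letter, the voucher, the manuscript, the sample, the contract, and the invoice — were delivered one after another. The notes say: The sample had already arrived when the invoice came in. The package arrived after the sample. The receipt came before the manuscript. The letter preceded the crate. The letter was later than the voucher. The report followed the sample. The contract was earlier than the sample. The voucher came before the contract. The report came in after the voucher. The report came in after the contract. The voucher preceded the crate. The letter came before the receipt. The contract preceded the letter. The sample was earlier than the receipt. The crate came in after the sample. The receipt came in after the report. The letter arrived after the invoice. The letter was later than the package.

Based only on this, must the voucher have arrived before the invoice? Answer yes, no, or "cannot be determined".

yes

Chain the constraints: the voucher → the contract → the sample → the invoice. Each link is directly stated, so the voucher comes before the invoice.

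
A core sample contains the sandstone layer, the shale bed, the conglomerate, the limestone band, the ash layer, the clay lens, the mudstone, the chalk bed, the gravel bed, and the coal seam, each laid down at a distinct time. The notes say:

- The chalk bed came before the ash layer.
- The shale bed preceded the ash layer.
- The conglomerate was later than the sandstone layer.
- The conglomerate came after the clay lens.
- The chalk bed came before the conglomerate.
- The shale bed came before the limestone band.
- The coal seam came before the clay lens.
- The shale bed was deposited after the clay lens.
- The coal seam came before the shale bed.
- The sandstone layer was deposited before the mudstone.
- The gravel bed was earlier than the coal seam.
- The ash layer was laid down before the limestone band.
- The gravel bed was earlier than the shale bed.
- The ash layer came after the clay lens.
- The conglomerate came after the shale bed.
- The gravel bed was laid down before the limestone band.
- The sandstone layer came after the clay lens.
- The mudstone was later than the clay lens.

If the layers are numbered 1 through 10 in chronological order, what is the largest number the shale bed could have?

The shale bed must come before the ash layer, the conglomerate, and the limestone band — 3 layers forced after it.
Everything else can be placed before the shale bed in some valid order, so the shale bed can sit as late as position 10 − 3 = 7.

7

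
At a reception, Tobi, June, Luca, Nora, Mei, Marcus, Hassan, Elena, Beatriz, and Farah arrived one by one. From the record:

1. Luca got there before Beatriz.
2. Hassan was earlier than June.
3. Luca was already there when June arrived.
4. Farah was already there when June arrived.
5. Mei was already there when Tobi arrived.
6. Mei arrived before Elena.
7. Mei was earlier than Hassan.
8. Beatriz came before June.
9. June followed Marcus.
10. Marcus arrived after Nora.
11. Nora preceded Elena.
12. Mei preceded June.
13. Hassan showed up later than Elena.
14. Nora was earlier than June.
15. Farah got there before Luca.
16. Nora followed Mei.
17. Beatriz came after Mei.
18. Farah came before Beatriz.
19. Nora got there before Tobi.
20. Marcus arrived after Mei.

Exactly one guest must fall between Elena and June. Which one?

Tracing the constraints gives Elena → Hassan → June, so Hassan sits after Elena and before June.
No other guest is forced both after Elena and before June.

Hassan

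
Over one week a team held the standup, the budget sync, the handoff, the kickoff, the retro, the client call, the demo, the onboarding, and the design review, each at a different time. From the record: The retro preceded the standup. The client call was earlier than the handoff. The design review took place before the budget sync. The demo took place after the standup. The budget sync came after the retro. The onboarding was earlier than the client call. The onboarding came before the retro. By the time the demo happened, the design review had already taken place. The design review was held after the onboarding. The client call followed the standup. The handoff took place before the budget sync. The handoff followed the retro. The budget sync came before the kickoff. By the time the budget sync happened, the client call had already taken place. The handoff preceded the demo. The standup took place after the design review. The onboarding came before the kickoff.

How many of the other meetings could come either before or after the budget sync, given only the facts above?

Forced before the budget sync: the client call, the design review, the handoff, the onboarding, the retro, and the standup; forced after the budget sync: the kickoff.
That leaves the demo with no forced order relative to the budget sync — 1.

1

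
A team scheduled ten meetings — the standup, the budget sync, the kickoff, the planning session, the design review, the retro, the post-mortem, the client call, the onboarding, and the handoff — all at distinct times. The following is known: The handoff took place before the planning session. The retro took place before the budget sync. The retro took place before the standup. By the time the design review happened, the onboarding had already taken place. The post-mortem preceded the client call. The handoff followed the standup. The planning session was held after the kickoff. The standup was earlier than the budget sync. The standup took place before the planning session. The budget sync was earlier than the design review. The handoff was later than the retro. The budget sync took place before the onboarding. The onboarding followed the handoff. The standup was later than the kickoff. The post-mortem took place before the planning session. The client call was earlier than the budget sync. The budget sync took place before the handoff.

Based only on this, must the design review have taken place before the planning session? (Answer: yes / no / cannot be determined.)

No chain of stated constraints runs from the design review to the planning session, and none runs from the planning session to the design review either.
So the relative order of the design review and the planning session is not fixed by the given facts.

cannot be determined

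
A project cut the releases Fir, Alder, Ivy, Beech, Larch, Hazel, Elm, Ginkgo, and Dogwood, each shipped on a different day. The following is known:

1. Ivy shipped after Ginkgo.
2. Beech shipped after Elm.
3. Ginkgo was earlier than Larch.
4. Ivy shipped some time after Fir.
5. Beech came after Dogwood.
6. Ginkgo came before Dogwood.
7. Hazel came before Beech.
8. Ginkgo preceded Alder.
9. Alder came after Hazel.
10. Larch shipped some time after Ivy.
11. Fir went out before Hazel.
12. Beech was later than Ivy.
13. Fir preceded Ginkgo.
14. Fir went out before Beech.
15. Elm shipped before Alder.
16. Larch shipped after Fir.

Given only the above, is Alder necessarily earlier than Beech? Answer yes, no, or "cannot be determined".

No chain of stated constraints runs from Alder to Beech, and none runs from Beech to Alder either.
So the relative order of Alder and Beech is not fixed by the given facts.

cannot be determined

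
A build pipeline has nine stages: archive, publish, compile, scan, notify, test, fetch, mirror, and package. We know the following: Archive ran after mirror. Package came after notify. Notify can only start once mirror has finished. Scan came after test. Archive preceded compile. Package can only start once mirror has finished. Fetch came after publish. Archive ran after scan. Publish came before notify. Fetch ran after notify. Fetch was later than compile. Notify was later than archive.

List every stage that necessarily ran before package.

Directly stated before package: mirror and notify.
Archive reaches package via archive → notify → package.
Publish reaches package via publish → notify → package.
Scan reaches package via scan → archive → notify → package.
Likewise test reaches package by chaining the stated constraints.

archive, mirror, notify, publish, scan, test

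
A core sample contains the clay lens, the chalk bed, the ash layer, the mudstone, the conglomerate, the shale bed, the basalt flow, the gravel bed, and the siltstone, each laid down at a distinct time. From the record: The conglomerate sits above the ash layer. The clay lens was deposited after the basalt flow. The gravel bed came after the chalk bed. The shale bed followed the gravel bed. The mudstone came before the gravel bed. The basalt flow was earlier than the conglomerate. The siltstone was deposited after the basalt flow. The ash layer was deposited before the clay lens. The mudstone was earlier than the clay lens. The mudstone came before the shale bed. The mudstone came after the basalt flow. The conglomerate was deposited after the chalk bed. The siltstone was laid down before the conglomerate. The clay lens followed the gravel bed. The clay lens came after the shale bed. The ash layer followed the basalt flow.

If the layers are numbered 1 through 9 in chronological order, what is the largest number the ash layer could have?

The ash layer must come before the clay lens and the conglomerate — 2 layers forced after it.
Everything else can be placed before the ash layer in some valid order, so the ash layer can sit as late as position 9 − 2 = 7.

7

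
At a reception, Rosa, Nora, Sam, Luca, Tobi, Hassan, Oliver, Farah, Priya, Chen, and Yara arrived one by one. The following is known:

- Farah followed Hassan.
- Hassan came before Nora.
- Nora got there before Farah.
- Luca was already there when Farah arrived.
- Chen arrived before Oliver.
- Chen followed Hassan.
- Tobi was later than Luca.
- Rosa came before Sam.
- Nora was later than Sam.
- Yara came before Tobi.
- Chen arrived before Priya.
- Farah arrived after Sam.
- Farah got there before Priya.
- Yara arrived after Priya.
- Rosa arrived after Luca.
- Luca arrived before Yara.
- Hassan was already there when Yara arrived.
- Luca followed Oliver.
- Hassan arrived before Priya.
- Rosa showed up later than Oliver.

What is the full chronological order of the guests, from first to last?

Hassan, Chen, Oliver, Luca, Rosa, Sam, Nora, Farah, Priya, Yara, Tobi

The constraints fix every adjacent pair, so only one ordering works:
Hassan → Chen → Oliver → Luca → Rosa → Sam → Nora → Farah → Priya → Yara → Tobi.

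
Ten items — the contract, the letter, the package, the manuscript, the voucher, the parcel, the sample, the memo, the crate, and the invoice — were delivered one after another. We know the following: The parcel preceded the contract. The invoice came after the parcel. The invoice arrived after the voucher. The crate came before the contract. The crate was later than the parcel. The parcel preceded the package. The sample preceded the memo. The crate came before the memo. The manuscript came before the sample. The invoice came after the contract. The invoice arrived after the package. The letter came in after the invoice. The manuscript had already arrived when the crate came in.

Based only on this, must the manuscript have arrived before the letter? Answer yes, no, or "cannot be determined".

Chain the constraints: the manuscript → the crate → the contract → the invoice → the letter. Each link is directly stated, so the manuscript comes before the letter.

yes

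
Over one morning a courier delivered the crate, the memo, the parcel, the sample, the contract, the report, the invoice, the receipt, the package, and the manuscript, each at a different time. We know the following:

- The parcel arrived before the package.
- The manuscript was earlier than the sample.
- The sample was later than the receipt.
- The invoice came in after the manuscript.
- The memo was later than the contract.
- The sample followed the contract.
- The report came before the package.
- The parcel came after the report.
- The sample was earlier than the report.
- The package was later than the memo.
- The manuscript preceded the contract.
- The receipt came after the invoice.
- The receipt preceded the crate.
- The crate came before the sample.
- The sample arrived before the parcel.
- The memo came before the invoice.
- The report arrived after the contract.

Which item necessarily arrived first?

the manuscript

The manuscript has a chain of constraints placing it before every other item, so the manuscript must be first.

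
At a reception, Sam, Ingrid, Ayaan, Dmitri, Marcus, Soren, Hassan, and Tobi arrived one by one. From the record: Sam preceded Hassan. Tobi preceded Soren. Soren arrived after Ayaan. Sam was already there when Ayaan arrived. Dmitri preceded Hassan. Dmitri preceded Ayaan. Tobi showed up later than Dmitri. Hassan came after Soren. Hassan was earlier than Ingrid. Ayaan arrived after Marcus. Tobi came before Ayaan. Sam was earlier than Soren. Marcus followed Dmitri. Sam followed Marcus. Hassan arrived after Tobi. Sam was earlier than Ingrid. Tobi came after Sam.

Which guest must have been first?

Dmitri

Dmitri has a chain of constraints placing them before every other guest, so Dmitri must be first.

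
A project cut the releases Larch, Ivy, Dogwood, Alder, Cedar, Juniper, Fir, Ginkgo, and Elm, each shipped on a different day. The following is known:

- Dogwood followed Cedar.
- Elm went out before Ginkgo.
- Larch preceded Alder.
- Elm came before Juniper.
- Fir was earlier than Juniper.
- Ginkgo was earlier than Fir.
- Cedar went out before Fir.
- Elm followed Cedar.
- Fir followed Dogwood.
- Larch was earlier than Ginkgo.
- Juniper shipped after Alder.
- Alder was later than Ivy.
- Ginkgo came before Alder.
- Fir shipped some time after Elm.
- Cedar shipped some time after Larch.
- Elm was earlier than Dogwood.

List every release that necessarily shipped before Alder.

Cedar, Elm, Ginkgo, Ivy, Larch

Directly stated before Alder: Ginkgo, Ivy, and Larch.
Cedar reaches Alder via Cedar → Elm → Ginkgo → Alder.
Elm reaches Alder via Elm → Ginkgo → Alder.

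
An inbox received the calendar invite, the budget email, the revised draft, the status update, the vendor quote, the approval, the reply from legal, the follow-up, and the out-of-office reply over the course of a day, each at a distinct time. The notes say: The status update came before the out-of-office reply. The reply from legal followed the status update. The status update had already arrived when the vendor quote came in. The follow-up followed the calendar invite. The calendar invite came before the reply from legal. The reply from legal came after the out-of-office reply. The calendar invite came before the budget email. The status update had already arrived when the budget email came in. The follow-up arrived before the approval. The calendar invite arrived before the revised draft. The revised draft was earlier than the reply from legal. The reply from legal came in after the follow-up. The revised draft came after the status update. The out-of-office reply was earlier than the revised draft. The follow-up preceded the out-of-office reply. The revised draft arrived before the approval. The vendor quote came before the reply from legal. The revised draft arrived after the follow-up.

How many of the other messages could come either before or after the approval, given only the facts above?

3

Forced before the approval: the calendar invite, the follow-up, the out-of-office reply, the revised draft, and the status update.
That leaves the budget email, the reply from legal, and the vendor quote with no forced order relative to the approval — 3.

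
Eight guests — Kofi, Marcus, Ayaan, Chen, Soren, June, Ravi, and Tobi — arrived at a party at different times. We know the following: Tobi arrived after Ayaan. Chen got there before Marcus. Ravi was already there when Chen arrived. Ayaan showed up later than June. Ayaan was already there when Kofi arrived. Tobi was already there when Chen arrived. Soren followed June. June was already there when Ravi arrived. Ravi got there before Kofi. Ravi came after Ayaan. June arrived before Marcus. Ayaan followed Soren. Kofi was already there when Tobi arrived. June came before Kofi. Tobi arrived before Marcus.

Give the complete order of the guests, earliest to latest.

The constraints fix every adjacent pair, so only one ordering works:
June → Soren → Ayaan → Ravi → Kofi → Tobi → Chen → Marcus.

June, Soren, Ayaan, Ravi, Kofi, Tobi, Chen, Marcus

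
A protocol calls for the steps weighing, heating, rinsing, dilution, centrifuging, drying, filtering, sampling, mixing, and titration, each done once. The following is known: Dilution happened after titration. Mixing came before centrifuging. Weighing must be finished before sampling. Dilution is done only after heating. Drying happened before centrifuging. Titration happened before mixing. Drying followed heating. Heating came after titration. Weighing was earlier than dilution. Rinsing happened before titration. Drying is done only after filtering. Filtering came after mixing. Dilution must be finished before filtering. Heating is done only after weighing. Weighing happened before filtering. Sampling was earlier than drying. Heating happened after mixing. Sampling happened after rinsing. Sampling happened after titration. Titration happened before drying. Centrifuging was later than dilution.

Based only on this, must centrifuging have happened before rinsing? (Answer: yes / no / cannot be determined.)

no

Tracing the constraints gives rinsing → sampling → drying → centrifuging, so rinsing must come before centrifuging.
That means centrifuging cannot be before rinsing.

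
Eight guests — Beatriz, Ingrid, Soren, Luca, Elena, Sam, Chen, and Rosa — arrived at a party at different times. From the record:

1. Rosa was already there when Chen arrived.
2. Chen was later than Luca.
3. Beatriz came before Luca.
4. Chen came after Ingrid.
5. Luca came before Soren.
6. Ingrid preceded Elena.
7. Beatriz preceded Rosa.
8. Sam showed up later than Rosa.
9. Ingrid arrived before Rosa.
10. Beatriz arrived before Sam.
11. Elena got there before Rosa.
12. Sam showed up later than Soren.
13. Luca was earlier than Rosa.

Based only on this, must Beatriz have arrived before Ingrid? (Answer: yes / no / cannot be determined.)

cannot be determined

No chain of stated constraints runs from Beatriz to Ingrid, and none runs from Ingrid to Beatriz either.
So the relative order of Beatriz and Ingrid is not fixed by the given facts.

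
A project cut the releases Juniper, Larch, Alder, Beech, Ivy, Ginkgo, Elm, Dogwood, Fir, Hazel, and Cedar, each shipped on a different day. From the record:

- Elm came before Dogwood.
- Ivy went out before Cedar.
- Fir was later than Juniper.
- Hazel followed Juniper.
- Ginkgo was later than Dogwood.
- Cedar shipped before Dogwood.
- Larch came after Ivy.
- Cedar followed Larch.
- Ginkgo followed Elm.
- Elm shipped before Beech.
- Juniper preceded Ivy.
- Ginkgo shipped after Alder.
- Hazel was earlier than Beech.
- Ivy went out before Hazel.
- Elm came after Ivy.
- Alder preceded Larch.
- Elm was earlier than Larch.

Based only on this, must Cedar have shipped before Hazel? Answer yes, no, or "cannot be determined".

No chain of stated constraints runs from Cedar to Hazel, and none runs from Hazel to Cedar either.
So the relative order of Cedar and Hazel is not fixed by the given facts.

cannot be determined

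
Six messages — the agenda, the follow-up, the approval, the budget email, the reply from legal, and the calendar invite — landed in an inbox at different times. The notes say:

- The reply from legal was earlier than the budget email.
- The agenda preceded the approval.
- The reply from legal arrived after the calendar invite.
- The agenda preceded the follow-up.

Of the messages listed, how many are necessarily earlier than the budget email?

2

Directly stated before the budget email: the reply from legal.
The calendar invite reaches the budget email via the calendar invite → the reply from legal → the budget email.
No chain forces the agenda (or any of the others) ahead of the budget email.
That's the calendar invite and the reply from legal — 2 in all.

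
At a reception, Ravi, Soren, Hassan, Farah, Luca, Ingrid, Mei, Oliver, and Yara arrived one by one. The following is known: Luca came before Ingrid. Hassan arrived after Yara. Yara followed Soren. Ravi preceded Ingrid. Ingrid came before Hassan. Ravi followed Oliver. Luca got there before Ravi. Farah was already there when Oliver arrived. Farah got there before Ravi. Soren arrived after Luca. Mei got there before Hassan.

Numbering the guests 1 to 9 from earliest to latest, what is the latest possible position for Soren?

7

Soren must come before Hassan and Yara — 2 guests forced after them.
Everything else can be placed before Soren in some valid order, so Soren can sit as late as position 9 − 2 = 7.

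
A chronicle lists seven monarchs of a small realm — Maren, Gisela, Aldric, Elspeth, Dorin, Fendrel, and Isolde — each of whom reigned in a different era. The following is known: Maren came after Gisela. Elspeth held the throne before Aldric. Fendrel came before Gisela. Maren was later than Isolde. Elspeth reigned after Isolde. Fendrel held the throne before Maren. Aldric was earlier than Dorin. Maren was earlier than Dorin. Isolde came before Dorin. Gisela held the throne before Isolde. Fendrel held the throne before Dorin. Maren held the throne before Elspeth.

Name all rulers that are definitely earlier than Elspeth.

Fendrel, Gisela, Isolde, Maren

Directly stated before Elspeth: Isolde and Maren.
Fendrel reaches Elspeth via Fendrel → Maren → Elspeth.
Gisela reaches Elspeth via Gisela → Isolde → Elspeth.
No chain forces Aldric (or any of the others) ahead of Elspeth.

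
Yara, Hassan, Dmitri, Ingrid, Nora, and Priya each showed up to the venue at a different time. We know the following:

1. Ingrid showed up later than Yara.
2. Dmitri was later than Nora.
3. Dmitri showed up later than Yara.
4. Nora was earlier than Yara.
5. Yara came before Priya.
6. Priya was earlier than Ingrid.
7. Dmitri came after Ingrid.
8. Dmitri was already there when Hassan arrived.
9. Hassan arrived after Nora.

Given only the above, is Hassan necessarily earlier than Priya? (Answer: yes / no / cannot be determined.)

Tracing the constraints gives Priya → Ingrid → Dmitri → Hassan, so Priya must come before Hassan.
That means Hassan cannot be before Priya.

no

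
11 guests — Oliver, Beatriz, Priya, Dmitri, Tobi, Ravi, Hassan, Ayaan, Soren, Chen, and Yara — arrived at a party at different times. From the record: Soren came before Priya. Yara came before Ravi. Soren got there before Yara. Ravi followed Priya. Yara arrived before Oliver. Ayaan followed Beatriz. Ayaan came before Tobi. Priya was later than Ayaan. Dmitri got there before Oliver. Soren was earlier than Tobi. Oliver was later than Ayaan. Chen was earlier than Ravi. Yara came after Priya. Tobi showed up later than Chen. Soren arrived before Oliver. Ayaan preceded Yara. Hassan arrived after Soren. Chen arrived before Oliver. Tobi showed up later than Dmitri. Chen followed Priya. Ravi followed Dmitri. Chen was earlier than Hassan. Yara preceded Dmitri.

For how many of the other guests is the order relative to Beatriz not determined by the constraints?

Forced after Beatriz: Ayaan, Chen, Dmitri, Hassan, Oliver, Priya, Ravi, Tobi, and Yara.
That leaves Soren with no forced order relative to Beatriz — 1.

1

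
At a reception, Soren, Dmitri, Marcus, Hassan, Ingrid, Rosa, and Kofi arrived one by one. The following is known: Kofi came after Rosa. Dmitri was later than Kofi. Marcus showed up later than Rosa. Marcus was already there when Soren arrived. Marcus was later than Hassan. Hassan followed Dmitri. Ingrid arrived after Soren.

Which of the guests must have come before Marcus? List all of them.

Directly stated before Marcus: Hassan and Rosa.
Dmitri reaches Marcus via Dmitri → Hassan → Marcus.
Kofi reaches Marcus via Kofi → Dmitri → Hassan → Marcus.
No chain forces Soren (or any of the others) ahead of Marcus.

Dmitri, Hassan, Kofi, Rosa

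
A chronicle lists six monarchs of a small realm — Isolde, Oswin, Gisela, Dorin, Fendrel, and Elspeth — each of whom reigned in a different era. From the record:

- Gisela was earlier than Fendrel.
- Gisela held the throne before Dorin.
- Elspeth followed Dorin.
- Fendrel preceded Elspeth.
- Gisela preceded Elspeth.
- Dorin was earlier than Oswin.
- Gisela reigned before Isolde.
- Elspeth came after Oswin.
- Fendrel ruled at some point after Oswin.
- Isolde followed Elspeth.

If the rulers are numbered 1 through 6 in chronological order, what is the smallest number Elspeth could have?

5

Dorin, Fendrel, Gisela, and Oswin must all come before Elspeth — 4 forced predecessors.
Nothing else is forced ahead of Elspeth, so their earliest slot is position 4 + 1 = 5.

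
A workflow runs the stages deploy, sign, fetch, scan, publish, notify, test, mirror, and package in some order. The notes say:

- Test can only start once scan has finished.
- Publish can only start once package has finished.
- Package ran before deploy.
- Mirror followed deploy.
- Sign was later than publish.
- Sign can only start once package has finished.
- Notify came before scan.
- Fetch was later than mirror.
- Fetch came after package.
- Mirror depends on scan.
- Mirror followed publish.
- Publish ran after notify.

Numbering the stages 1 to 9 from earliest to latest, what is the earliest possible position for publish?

Notify and package must both come before publish — 2 forced predecessors.
Nothing else is forced ahead of publish, so its earliest slot is position 2 + 1 = 3.

3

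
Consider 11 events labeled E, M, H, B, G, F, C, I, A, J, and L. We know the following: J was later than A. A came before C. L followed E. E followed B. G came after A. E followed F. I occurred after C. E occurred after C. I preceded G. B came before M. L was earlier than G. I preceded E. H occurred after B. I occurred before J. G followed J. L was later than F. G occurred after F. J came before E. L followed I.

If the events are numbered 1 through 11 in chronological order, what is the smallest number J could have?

4

A, C, and I must all come before J — 3 forced predecessors.
Nothing else is forced ahead of J, so its earliest slot is position 3 + 1 = 4.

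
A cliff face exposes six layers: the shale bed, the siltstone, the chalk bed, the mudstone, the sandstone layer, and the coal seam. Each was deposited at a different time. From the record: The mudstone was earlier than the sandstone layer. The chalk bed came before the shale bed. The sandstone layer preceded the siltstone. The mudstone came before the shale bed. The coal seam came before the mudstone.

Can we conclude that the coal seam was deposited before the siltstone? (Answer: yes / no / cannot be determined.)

Chain the constraints: the coal seam → the mudstone → the sandstone layer → the siltstone. Each link is directly stated, so the coal seam comes before the siltstone.

yes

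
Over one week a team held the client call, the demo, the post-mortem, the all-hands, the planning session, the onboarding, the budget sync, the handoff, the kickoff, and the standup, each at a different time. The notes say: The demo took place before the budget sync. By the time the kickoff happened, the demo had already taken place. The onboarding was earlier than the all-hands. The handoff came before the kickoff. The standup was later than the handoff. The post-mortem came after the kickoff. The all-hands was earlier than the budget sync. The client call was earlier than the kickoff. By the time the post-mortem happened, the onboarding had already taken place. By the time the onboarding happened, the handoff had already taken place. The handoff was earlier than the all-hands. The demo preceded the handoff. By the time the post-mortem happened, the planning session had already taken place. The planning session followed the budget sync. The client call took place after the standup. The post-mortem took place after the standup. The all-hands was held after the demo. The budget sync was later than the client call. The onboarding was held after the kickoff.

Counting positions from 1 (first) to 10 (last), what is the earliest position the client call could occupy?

4

The demo, the handoff, and the standup must all come before the client call — 3 forced predecessors.
Nothing else is forced ahead of the client call, so its earliest slot is position 3 + 1 = 4.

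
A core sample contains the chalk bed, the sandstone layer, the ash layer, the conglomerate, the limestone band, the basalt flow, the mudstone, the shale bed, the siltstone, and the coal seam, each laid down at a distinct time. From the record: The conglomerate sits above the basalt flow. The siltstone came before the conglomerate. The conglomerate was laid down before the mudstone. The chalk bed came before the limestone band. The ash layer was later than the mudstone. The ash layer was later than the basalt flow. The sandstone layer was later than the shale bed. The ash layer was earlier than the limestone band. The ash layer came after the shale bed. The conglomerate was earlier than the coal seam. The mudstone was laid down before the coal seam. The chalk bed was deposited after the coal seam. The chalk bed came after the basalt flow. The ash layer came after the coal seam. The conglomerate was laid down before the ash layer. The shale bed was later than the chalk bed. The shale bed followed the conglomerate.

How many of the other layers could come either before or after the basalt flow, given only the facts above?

Forced after the basalt flow: the ash layer, the chalk bed, the coal seam, the conglomerate, the limestone band, the mudstone, the sandstone layer, and the shale bed.
That leaves the siltstone with no forced order relative to the basalt flow — 1.

1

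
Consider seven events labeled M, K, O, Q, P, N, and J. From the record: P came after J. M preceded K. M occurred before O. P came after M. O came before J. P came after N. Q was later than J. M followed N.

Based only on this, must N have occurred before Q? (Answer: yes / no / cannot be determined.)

Chain the constraints: N → M → O → J → Q. Each link is directly stated, so N comes before Q.

yes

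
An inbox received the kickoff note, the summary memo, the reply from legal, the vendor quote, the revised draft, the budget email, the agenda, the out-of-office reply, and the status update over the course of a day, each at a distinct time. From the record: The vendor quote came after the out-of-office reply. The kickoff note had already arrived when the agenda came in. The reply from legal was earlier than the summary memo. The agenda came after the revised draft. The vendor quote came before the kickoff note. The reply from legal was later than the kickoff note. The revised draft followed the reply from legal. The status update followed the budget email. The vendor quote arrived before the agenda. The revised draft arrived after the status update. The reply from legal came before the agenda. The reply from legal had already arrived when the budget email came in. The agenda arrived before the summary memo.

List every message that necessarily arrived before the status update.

the budget email, the kickoff note, the out-of-office reply, the reply from legal, the vendor quote

Directly stated before the status update: the budget email.
The kickoff note reaches the status update via the kickoff note → the reply from legal → the budget email → the status update.
The out-of-office reply reaches the status update via the out-of-office reply → the vendor quote → the kickoff note → the reply from legal → the budget email → the status update.
The reply from legal reaches the status update via the reply from legal → the budget email → the status update.
Likewise the vendor quote reaches the status update by chaining the stated constraints.
No chain forces the revised draft (or any of the others) ahead of the status update.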